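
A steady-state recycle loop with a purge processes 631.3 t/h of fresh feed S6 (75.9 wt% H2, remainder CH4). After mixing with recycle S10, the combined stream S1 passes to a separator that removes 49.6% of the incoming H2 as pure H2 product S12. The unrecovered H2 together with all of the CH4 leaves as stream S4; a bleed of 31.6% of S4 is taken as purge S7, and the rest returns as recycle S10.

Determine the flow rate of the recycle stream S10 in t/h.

CH4 enters only via S6 and leaves only via the purge: 631.3×0.241 = 0.316×(CH4 in S4), and the separator passes all CH4, so CH4 in S1 = CH4 in S4 = 481.47 t/h.
H2 in S1: m_A = 631.3×0.759 + (1−0.316)·(1−0.496)·m_A, so m_A = 479.16/0.6553 = 731.24 t/h.
S4 = (1−0.496)×731.24 + 481.47 = 850.01 t/h.
Recycle S10 = (1−0.316)×850.01 = 581.41 t/h.

581.4 t/h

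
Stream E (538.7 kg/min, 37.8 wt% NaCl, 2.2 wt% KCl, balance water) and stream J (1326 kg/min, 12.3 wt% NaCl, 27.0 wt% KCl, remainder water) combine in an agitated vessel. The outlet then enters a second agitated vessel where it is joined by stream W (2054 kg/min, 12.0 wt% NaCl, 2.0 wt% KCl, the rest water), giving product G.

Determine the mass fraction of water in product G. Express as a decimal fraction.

Overall, product flow = 3918.7 kg/min.
water in = 538.7×0.600 + 1326×0.607 + 2054×0.860 = 2894.5 kg/min.
water fraction in G = 0.739.

0.739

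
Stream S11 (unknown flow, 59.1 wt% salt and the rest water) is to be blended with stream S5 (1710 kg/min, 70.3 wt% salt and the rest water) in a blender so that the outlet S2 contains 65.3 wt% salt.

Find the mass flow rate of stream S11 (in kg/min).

1379 kg/min

Let S11 be the unknown flow. Total out = 1710 + S11.
salt balance: 1202.1 + 0.591·S11 = 0.653·(1710 + S11)
(0.591 − 0.653)·S11 = 0.653×1710 − 1202.1 = -85.5
S11 = -85.5 / -0.062 = 1379 kg/min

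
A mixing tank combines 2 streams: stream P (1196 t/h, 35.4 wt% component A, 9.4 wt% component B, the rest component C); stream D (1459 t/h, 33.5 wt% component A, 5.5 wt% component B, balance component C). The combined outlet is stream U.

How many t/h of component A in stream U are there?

912.1 t/h

component A out = component A in = 1196×0.354 + 1459×0.335 = 912.15 t/h.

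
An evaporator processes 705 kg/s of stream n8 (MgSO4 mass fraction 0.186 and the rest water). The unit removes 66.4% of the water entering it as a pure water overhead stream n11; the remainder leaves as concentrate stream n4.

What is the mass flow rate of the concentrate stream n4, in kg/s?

water entering = 705×0.814 = 573.87 kg/s; overhead removed = 0.664×573.87 = 381.05 kg/s.
Concentrate = 705 − 381.05 = 323.95 kg/s.

324 kg/s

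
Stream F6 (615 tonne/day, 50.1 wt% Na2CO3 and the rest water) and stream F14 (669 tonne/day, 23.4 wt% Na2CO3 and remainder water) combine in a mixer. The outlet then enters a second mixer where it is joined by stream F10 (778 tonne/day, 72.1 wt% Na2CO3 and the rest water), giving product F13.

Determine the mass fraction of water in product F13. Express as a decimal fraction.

0.5026

Overall, product flow = 2062 tonne/day.
water in = 615×0.499 + 669×0.766 + 778×0.279 = 1036.4 tonne/day.
water fraction in F13 = 0.5026.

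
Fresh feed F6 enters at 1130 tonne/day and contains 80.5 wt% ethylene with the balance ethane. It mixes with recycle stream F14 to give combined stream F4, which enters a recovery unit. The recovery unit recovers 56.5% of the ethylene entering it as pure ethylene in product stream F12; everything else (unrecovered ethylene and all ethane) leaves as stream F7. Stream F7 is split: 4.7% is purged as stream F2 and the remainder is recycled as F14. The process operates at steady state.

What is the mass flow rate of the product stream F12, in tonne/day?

877.9 tonne/day

ethylene in F4: m_A = 1130×0.805 + (1−0.047)·(1−0.565)·m_A, so m_A = 909.65/0.5854 = 1553.8 tonne/day.
Product F12 = 0.565×1553.8 = 877.88 tonne/day.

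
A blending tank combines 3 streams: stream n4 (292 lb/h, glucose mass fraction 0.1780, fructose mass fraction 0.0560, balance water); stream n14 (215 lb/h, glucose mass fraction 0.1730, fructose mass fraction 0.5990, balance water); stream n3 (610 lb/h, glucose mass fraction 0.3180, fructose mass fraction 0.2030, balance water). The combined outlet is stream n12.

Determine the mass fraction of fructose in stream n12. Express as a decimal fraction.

0.2408

Total flow out = 292 + 215 + 610 = 1117 lb/h.
fructose in = 292×0.056 + 215×0.599 + 610×0.203 = 268.97 lb/h.
fructose mass fraction in n12 = 268.97/1117 = 0.2408.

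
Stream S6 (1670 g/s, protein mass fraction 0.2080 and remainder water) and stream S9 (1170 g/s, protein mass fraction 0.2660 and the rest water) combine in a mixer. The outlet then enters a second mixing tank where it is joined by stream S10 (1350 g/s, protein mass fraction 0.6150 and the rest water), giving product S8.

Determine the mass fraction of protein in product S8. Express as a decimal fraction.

0.3553

Overall, product flow = 4190 g/s.
protein in = 1670×0.208 + 1170×0.266 + 1350×0.615 = 1488.8 g/s.
protein fraction in S8 = 0.3553.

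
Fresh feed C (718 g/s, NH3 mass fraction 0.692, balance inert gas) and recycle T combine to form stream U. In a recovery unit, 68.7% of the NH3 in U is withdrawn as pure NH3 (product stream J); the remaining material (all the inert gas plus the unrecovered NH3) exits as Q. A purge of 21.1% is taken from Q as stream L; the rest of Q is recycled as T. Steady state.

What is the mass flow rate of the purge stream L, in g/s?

inert gas enters only via C and leaves only via the purge: 718×0.308 = 0.211×(inert gas in Q), and the recovery unit passes all inert gas, so inert gas in U = inert gas in Q = 1048.1 g/s.
NH3 in U: m_A = 718×0.692 + (1−0.211)·(1−0.687)·m_A, so m_A = 496.86/0.7530 = 659.8 g/s.
Q = (1−0.687)×659.8 + 1048.1 = 1254.6 g/s.
Purge L = 0.211×1254.6 = 264.72 g/s.

264.7 g/s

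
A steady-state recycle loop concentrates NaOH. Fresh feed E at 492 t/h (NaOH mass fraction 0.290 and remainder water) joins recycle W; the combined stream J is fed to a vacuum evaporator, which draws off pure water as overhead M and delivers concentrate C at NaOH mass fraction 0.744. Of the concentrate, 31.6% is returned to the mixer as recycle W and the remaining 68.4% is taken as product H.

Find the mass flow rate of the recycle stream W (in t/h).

Overall NaOH balance (none leaves overhead): NaOH in fresh feed = NaOH in product, i.e. 492×0.290 = (1−0.316)·C·0.744.
C = 142.68/(0.744×0.684) = 280.37 t/h.
Recycle W = 0.316×280.37 = 88.597 t/h.

88.6 t/h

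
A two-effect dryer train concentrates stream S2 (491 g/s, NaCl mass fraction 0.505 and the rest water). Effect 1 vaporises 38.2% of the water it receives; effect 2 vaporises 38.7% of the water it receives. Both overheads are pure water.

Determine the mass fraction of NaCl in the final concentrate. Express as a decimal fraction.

0.729

water in feed = 491×0.495 = 243.04 g/s.
After stage 1: water left = (1−0.382)×243.04 = 150.2; stream total = 398.16 g/s.
After stage 2: water left = (1−0.387)×150.2 = 92.074; final concentrate = 340.03 g/s.
NaCl fraction = 247.96/340.03 = 0.729.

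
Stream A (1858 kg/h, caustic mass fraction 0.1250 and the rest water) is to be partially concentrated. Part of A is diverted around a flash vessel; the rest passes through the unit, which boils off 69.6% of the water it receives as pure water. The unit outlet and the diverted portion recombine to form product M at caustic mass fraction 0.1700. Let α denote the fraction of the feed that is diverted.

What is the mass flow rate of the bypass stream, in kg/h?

All 1858×0.125 = 232.25 kg/h of caustic reaches M, so M = 232.25/0.170 = 1366.2 kg/h and vapour = 491.82 kg/h.
The evaporator receives (1−α)·1858 of feed at 0.875 water and removes 0.696 of that water:
0.696×0.875×(1−α)×1858 = 491.82
(1−α) = 491.82/1131.5 = 0.4347;  α = 0.5653.
Bypass flow = 0.5653×1858 = 1050.4 kg/h.

1050 kg/h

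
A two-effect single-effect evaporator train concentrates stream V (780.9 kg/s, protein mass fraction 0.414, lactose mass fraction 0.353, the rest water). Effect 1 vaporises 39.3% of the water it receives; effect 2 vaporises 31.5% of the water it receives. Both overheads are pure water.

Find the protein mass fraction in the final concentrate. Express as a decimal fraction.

water in feed = 780.9×0.233 = 181.95 kg/s.
After stage 1: water left = (1−0.393)×181.95 = 110.44; stream total = 709.39 kg/s.
After stage 2: water left = (1−0.315)×110.44 = 75.654; final concentrate = 674.6 kg/s.
protein fraction = 323.29/674.6 = 0.479.

0.479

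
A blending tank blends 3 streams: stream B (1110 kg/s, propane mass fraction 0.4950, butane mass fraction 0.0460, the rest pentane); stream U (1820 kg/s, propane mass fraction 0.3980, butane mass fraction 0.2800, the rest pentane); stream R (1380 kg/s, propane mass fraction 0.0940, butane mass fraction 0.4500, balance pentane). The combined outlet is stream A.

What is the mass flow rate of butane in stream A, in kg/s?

butane out = butane in = 1110×0.046 + 1820×0.280 + 1380×0.450 = 1181.7 kg/s.

1182 kg/s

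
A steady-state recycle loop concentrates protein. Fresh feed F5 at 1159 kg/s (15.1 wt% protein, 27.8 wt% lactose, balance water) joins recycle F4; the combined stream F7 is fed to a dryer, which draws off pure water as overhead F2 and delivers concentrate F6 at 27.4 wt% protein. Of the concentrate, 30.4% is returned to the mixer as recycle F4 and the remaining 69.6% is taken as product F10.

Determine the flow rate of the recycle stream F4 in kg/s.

279 kg/s

Overall protein balance (none leaves overhead): protein in fresh feed = protein in product, i.e. 1159×0.151 = (1−0.304)·F6·0.274.
F6 = 175.01/(0.274×0.696) = 917.7 kg/s.
Recycle F4 = 0.304×917.7 = 278.98 kg/s.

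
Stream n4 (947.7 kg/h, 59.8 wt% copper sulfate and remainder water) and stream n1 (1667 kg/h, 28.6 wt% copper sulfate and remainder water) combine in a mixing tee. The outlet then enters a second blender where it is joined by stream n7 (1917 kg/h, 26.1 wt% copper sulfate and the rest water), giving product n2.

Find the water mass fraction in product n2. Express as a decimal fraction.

0.659

Overall, product flow = 4531.7 kg/h.
water in = 947.7×0.402 + 1667×0.714 + 1917×0.739 = 2987.9 kg/h.
water fraction in n2 = 0.659.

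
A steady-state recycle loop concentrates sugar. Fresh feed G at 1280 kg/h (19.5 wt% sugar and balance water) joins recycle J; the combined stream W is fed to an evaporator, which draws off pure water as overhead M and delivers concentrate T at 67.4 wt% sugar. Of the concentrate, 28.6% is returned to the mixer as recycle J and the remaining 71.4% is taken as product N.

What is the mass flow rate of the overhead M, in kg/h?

Overall sugar balance (none leaves overhead): sugar in fresh feed = sugar in product, i.e. 1280×0.195 = (1−0.286)·T·0.674.
T = 249.6/(0.674×0.714) = 518.66 kg/h.
Recycle J = 0.286×518.66 = 148.34 kg/h.
Combined feed W = 1280 + 148.34 = 1428.3 kg/h.
Overhead M = W − T = 1428.3 − 518.66 = 909.67 kg/h.

909.7 kg/h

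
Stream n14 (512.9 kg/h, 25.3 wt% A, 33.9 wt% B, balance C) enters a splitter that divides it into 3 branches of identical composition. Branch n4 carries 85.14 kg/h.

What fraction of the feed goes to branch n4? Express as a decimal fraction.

0.166

Fraction to n4 = 85.14/512.9 = 0.1660.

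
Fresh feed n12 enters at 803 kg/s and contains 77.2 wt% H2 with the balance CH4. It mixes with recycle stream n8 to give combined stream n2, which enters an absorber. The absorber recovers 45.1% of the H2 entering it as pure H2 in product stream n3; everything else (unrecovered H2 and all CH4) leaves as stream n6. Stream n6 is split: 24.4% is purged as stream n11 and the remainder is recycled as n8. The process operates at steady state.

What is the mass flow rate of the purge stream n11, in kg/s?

CH4 enters only via n12 and leaves only via the purge: 803×0.228 = 0.244×(CH4 in n6), and the absorber passes all CH4, so CH4 in n2 = CH4 in n6 = 750.34 kg/s.
H2 in n2: m_A = 803×0.772 + (1−0.244)·(1−0.451)·m_A, so m_A = 619.92/0.5850 = 1059.8 kg/s.
n6 = (1−0.451)×1059.8 + 750.34 = 1332.2 kg/s.
Purge n11 = 0.244×1332.2 = 325.05 kg/s.

325 kg/s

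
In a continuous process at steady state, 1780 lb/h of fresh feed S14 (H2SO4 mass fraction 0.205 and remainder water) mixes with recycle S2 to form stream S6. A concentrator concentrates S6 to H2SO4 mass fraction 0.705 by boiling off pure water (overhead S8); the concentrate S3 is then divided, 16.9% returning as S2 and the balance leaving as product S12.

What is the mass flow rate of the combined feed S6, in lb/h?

1885 lb/h

Overall H2SO4 balance (none leaves overhead): H2SO4 in fresh feed = H2SO4 in product, i.e. 1780×0.205 = (1−0.169)·S3·0.705.
S3 = 364.9/(0.705×0.831) = 622.85 lb/h.
Recycle S2 = 0.169×622.85 = 105.26 lb/h.
Combined feed S6 = 1780 + 105.26 = 1885.3 lb/h.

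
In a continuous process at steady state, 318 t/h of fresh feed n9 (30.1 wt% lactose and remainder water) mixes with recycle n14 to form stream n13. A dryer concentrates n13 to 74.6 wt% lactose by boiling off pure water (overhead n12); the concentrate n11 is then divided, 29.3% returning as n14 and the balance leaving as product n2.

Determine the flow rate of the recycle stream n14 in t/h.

Overall lactose balance (none leaves overhead): lactose in fresh feed = lactose in product, i.e. 318×0.301 = (1−0.293)·n11·0.746.
n11 = 95.718/(0.746×0.707) = 181.48 t/h.
Recycle n14 = 0.293×181.48 = 53.174 t/h.

53.17 t/h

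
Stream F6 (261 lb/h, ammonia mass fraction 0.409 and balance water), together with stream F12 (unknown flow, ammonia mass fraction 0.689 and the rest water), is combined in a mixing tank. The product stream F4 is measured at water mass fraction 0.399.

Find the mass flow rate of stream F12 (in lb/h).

569.5 lb/h

Let F12 be the unknown flow. Total out = 261 + F12.
water balance: 154.25 + 0.311·F12 = 0.399·(261 + F12)
(0.311 − 0.399)·F12 = 0.399×261 − 154.25 = -50.112
F12 = -50.112 / -0.088 = 569.45 lb/h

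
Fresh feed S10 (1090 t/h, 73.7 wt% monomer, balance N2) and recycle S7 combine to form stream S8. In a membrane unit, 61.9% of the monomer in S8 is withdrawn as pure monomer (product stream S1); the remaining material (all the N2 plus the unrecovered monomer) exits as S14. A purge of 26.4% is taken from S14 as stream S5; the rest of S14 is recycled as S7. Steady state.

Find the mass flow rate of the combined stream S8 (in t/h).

N2 enters only via S10 and leaves only via the purge: 1090×0.263 = 0.264×(N2 in S14), and the membrane unit passes all N2, so N2 in S8 = N2 in S14 = 1085.9 t/h.
monomer in S8: m_A = 1090×0.737 + (1−0.264)·(1−0.619)·m_A, so m_A = 803.33/0.7196 = 1116.4 t/h.
S8 = 1116.4 + 1085.9 = 2202.3 t/h.

2202 t/h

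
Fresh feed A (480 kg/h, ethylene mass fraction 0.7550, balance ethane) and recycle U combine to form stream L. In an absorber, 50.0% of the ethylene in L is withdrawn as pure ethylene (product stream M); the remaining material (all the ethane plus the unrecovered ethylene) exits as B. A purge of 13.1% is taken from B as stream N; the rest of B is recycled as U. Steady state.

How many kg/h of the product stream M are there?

320.4 kg/h

ethylene in L: m_A = 480×0.755 + (1−0.131)·(1−0.500)·m_A, so m_A = 362.4/0.5655 = 640.85 kg/h.
Product M = 0.500×640.85 = 320.42 kg/h.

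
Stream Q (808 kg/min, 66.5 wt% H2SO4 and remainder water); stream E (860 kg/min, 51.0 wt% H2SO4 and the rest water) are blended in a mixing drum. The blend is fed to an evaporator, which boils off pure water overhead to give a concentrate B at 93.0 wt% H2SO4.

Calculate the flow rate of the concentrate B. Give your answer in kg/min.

H2SO4 entering = 808×0.665 + 860×0.510 = 975.92 kg/min.
All H2SO4 reports to B, so B = 975.92/0.930 = 1049.4 kg/min.

1049 kg/min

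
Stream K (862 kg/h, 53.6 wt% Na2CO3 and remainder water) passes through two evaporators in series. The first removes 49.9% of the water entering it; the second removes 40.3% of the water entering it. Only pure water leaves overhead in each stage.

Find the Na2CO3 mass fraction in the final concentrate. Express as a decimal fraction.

0.794

water in feed = 862×0.464 = 399.97 kg/h.
After stage 1: water left = (1−0.499)×399.97 = 200.38; stream total = 662.42 kg/h.
After stage 2: water left = (1−0.403)×200.38 = 119.63; final concentrate = 581.66 kg/h.
Na2CO3 fraction = 462.03/581.66 = 0.794.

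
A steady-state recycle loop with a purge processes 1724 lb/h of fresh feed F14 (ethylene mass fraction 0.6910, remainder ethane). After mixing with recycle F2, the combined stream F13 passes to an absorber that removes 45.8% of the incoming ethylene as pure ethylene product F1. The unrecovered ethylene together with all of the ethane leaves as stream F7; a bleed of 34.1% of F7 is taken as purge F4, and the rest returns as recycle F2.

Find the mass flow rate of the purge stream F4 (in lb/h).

875.2 lb/h

ethane enters only via F14 and leaves only via the purge: 1724×0.309 = 0.341×(ethane in F7), and the absorber passes all ethane, so ethane in F13 = ethane in F7 = 1562.2 lb/h.
ethylene in F13: m_A = 1724×0.691 + (1−0.341)·(1−0.458)·m_A, so m_A = 1191.3/0.6428 = 1853.2 lb/h.
F7 = (1−0.458)×1853.2 + 1562.2 = 2566.7 lb/h.
Purge F4 = 0.341×2566.7 = 875.23 lb/h.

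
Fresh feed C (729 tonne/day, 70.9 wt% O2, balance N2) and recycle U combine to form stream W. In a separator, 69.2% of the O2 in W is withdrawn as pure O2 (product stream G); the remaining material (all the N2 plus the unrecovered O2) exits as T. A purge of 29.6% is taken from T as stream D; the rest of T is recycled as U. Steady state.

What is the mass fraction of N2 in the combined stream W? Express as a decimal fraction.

N2 enters only via C and leaves only via the purge: 729×0.291 = 0.296×(N2 in T), and the separator passes all N2, so N2 in W = N2 in T = 716.69 tonne/day.
O2 in W: m_A = 729×0.709 + (1−0.296)·(1−0.692)·m_A, so m_A = 516.86/0.7832 = 659.96 tonne/day.
W = 659.96 + 716.69 = 1376.6 tonne/day.
N2 fraction in W = 716.69/1376.6 = 0.5206.

0.5206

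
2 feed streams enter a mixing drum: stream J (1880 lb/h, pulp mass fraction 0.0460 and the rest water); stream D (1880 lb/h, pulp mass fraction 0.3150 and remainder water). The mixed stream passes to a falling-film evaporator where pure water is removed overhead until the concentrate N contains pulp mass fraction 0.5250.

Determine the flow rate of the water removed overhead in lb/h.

pulp entering = 1880×0.046 + 1880×0.315 = 678.68 lb/h.
All pulp reports to N, so N = 678.68/0.525 = 1292.7 lb/h.
Total feed = 3760 lb/h; overhead = 3760 − 1292.7 = 2467.3 lb/h.

2467 lb/h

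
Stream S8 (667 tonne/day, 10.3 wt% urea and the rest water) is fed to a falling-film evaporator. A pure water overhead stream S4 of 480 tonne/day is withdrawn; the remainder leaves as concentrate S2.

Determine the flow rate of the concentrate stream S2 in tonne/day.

187 tonne/day

Concentrate = 667 − 480 = 187 tonne/day.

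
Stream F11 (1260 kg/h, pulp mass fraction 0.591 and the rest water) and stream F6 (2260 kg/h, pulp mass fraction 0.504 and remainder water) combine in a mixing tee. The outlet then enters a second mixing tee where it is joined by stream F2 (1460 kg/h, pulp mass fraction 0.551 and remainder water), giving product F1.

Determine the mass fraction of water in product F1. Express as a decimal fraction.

0.460

Overall, product flow = 4980 kg/h.
water in = 1260×0.409 + 2260×0.496 + 1460×0.449 = 2291.8 kg/h.
water fraction in F1 = 0.460.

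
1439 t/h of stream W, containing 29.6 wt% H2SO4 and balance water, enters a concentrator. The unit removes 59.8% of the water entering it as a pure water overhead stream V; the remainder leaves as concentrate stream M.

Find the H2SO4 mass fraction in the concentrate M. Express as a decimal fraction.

0.5112

H2SO4 is not removed: 1439×0.296 = 425.94 t/h of H2SO4 enters M.
water entering = 1439×0.704 = 1013.1 t/h; overhead removed = 0.598×1013.1 = 605.81 t/h.
Concentrate = 1439 − 605.81 = 833.19 t/h.
Mass fraction = 425.94/833.19 = 0.5112.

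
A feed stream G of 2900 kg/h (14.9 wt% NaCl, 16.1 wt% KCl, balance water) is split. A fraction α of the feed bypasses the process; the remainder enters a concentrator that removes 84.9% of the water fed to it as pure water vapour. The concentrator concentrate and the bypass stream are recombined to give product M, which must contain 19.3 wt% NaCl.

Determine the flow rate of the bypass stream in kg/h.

1771 kg/h

All 2900×0.149 = 432.1 kg/h of NaCl reaches M, so M = 432.1/0.193 = 2238.9 kg/h and vapour = 661.14 kg/h.
The evaporator receives (1−α)·2900 of feed at 0.690 water and removes 0.849 of that water:
0.849×0.690×(1−α)×2900 = 661.14
(1−α) = 661.14/1698.8 = 0.3892;  α = 0.6108.
Bypass flow = 0.6108×2900 = 1771.4 kg/h.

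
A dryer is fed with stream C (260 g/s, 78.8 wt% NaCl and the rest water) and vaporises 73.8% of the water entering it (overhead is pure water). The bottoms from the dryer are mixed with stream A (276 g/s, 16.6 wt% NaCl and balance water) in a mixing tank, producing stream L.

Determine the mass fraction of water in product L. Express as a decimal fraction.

0.494

Vapour removed = 0.738×0.212×260 = 40.679 g/s; concentrate = 219.32 g/s.
water reaching the mixer = 14.441 (from concentrate) + 276×0.834 = 244.63 g/s.
Product flow = 219.32 + 276 = 495.32 g/s; water fraction = 0.494.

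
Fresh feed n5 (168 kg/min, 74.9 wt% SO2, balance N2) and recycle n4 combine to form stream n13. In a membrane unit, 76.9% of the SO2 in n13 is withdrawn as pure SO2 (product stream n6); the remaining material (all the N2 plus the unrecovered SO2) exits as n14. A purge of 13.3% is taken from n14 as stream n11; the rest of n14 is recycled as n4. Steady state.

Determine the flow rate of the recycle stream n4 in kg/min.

306.4 kg/min

N2 enters only via n5 and leaves only via the purge: 168×0.251 = 0.133×(N2 in n14), and the membrane unit passes all N2, so N2 in n13 = N2 in n14 = 317.05 kg/min.
SO2 in n13: m_A = 168×0.749 + (1−0.133)·(1−0.769)·m_A, so m_A = 125.83/0.7997 = 157.34 kg/min.
n14 = (1−0.769)×157.34 + 317.05 = 353.4 kg/min.
Recycle n4 = (1−0.133)×353.4 = 306.4 kg/min.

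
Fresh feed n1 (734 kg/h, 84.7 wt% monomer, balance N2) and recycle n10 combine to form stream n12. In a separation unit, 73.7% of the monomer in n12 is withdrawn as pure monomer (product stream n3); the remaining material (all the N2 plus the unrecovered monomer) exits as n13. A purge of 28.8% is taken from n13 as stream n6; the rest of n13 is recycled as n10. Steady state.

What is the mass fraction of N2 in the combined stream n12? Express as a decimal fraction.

N2 enters only via n1 and leaves only via the purge: 734×0.153 = 0.288×(N2 in n13), and the separation unit passes all N2, so N2 in n12 = N2 in n13 = 389.94 kg/h.
monomer in n12: m_A = 734×0.847 + (1−0.288)·(1−0.737)·m_A, so m_A = 621.7/0.8127 = 764.94 kg/h.
n12 = 764.94 + 389.94 = 1154.9 kg/h.
N2 fraction in n12 = 389.94/1154.9 = 0.338.

0.338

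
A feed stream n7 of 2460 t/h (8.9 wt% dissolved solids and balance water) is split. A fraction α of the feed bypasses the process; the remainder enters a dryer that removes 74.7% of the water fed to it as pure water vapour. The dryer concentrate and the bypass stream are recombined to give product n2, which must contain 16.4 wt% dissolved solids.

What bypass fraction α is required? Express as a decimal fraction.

All 2460×0.089 = 218.94 t/h of dissolved solids reaches n2, so n2 = 218.94/0.164 = 1335 t/h and vapour = 1125 t/h.
The evaporator receives (1−α)·2460 of feed at 0.911 water and removes 0.747 of that water:
0.747×0.911×(1−α)×2460 = 1125
(1−α) = 1125/1674.1 = 0.6720;  α = 0.3280.

0.328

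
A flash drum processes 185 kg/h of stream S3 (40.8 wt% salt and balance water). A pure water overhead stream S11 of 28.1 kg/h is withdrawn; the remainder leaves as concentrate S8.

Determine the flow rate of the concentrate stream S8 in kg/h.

156.9 kg/h

Concentrate = 185 − 28.1 = 156.9 kg/h.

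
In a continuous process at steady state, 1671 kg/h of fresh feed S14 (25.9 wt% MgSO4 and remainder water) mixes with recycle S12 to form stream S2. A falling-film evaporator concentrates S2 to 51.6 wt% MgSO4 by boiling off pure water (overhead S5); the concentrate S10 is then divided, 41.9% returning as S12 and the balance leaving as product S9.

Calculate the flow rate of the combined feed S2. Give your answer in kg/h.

2276 kg/h

Overall MgSO4 balance (none leaves overhead): MgSO4 in fresh feed = MgSO4 in product, i.e. 1671×0.259 = (1−0.419)·S10·0.516.
S10 = 432.79/(0.516×0.581) = 1443.6 kg/h.
Recycle S12 = 0.419×1443.6 = 604.87 kg/h.
Combined feed S2 = 1671 + 604.87 = 2275.9 kg/h.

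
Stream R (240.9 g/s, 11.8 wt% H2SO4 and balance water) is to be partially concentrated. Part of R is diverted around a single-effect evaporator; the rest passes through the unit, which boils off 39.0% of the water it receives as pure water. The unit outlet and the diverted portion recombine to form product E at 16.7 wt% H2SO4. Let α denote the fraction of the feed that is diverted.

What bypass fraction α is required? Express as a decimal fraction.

All 240.9×0.118 = 28.426 g/s of H2SO4 reaches E, so E = 28.426/0.167 = 170.22 g/s and vapour = 70.683 g/s.
The evaporator receives (1−α)·240.9 of feed at 0.882 water and removes 0.390 of that water:
0.390×0.882×(1−α)×240.9 = 70.683
(1−α) = 70.683/82.865 = 0.8530;  α = 0.1470.

0.147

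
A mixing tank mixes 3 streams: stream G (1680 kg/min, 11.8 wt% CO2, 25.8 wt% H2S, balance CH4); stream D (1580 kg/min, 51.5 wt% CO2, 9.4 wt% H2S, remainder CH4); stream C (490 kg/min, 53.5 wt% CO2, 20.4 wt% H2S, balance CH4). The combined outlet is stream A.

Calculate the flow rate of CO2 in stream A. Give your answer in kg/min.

CO2 out = CO2 in = 1680×0.118 + 1580×0.515 + 490×0.535 = 1274.1 kg/min.

1274 kg/min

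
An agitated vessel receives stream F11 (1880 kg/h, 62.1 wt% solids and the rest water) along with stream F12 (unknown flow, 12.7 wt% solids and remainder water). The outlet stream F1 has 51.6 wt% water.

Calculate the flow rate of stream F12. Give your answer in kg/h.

721.5 kg/h

Let F12 be the unknown flow. Total out = 1880 + F12.
water balance: 712.52 + 0.873·F12 = 0.516·(1880 + F12)
(0.873 − 0.516)·F12 = 0.516×1880 − 712.52 = 257.56
F12 = 257.56 / 0.357 = 721.46 kg/h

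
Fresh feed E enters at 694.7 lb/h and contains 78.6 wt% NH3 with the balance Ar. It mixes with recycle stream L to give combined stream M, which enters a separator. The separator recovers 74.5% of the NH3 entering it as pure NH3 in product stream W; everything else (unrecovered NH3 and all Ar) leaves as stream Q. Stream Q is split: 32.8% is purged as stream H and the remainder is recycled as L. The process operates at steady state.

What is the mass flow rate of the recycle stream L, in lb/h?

Ar enters only via E and leaves only via the purge: 694.7×0.214 = 0.328×(Ar in Q), and the separator passes all Ar, so Ar in M = Ar in Q = 453.25 lb/h.
NH3 in M: m_A = 694.7×0.786 + (1−0.328)·(1−0.745)·m_A, so m_A = 546.03/0.8286 = 658.95 lb/h.
Q = (1−0.745)×658.95 + 453.25 = 621.28 lb/h.
Recycle L = (1−0.328)×621.28 = 417.5 lb/h.

417.5 lb/h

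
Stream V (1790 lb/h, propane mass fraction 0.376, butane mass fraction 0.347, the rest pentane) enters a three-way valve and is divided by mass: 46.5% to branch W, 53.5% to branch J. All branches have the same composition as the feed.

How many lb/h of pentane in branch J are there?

Branch J total = 0.535×1790 = 957.65 lb/h.
pentane in J = 0.277×957.65 = 265.27 lb/h.

265.3 lb/h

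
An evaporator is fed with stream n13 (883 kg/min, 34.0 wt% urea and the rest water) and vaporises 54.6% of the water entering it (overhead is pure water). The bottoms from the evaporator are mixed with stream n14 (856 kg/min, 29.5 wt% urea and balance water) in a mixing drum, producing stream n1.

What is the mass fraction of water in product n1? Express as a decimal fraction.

0.6110

Vapour removed = 0.546×0.660×883 = 318.2 kg/min; concentrate = 564.8 kg/min.
water reaching the mixer = 264.58 (from concentrate) + 856×0.705 = 868.06 kg/min.
Product flow = 564.8 + 856 = 1420.8 kg/min; water fraction = 0.6110.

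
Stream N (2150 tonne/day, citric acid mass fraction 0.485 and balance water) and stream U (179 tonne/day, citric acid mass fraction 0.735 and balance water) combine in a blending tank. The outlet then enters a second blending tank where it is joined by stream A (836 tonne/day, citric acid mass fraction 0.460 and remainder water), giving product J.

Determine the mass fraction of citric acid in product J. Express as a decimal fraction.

0.493

Overall, product flow = 3165 tonne/day.
citric acid in = 2150×0.485 + 179×0.735 + 836×0.460 = 1558.9 tonne/day.
citric acid fraction in J = 0.493.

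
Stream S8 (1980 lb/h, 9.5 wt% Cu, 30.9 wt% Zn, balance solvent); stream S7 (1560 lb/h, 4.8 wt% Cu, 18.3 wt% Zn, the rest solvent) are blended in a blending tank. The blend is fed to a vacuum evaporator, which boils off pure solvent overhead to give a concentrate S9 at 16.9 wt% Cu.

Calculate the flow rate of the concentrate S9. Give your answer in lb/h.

Cu entering = 1980×0.095 + 1560×0.048 = 262.98 lb/h.
All Cu reports to S9, so S9 = 262.98/0.169 = 1556.1 lb/h.

1556 lb/h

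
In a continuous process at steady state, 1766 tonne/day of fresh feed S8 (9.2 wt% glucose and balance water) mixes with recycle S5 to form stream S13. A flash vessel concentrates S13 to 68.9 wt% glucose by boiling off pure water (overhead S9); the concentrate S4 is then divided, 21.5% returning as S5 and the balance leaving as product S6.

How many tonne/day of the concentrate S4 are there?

300.4 tonne/day

Overall glucose balance (none leaves overhead): glucose in fresh feed = glucose in product, i.e. 1766×0.092 = (1−0.215)·S4·0.689.
S4 = 162.47/(0.689×0.785) = 300.39 tonne/day.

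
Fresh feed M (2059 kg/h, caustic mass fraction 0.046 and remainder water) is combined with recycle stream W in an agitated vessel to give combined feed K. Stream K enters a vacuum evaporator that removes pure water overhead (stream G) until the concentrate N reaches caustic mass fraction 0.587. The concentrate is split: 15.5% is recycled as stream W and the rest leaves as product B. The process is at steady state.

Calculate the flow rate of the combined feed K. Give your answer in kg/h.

Overall caustic balance (none leaves overhead): caustic in fresh feed = caustic in product, i.e. 2059×0.046 = (1−0.155)·N·0.587.
N = 94.714/(0.587×0.845) = 190.95 kg/h.
Recycle W = 0.155×190.95 = 29.597 kg/h.
Combined feed K = 2059 + 29.597 = 2088.6 kg/h.

2089 kg/h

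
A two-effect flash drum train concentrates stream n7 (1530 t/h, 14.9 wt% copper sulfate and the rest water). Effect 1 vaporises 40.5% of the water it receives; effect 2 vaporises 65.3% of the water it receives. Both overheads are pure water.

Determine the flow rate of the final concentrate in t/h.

496.8 t/h

water in feed = 1530×0.851 = 1302 t/h.
After stage 1: water left = (1−0.405)×1302 = 774.71; stream total = 1002.7 t/h.
After stage 2: water left = (1−0.653)×774.71 = 268.82; final concentrate = 496.79 t/h.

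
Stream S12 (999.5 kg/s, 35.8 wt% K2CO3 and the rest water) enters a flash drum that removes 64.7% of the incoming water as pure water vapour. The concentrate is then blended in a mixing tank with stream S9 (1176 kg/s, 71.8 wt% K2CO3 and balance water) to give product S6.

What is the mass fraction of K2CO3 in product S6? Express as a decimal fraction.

Vapour removed = 0.647×0.642×999.5 = 415.17 kg/s; concentrate = 584.33 kg/s.
K2CO3 reaching the mixer = 357.82 (from concentrate) + 1176×0.718 = 1202.2 kg/s.
Product flow = 584.33 + 1176 = 1760.3 kg/s; K2CO3 fraction = 0.6829.

0.6829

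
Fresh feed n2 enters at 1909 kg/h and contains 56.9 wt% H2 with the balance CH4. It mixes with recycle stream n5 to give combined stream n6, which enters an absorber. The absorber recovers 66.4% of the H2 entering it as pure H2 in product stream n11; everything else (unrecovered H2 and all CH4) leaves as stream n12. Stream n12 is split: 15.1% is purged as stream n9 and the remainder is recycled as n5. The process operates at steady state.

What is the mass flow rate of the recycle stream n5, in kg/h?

CH4 enters only via n2 and leaves only via the purge: 1909×0.431 = 0.151×(CH4 in n12), and the absorber passes all CH4, so CH4 in n6 = CH4 in n12 = 5448.9 kg/h.
H2 in n6: m_A = 1909×0.569 + (1−0.151)·(1−0.664)·m_A, so m_A = 1086.2/0.7147 = 1519.8 kg/h.
n12 = (1−0.664)×1519.8 + 5448.9 = 5959.5 kg/h.
Recycle n5 = (1−0.151)×5959.5 = 5059.6 kg/h.

5060 kg/h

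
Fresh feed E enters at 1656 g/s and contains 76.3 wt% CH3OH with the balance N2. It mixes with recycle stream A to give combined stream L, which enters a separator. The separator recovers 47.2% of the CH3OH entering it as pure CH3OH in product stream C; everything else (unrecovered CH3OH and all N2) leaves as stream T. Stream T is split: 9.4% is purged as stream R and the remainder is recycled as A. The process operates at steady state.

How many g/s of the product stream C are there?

CH3OH in L: m_A = 1656×0.763 + (1−0.094)·(1−0.472)·m_A, so m_A = 1263.5/0.5216 = 2422.3 g/s.
Product C = 0.472×2422.3 = 1143.3 g/s.

1143 g/s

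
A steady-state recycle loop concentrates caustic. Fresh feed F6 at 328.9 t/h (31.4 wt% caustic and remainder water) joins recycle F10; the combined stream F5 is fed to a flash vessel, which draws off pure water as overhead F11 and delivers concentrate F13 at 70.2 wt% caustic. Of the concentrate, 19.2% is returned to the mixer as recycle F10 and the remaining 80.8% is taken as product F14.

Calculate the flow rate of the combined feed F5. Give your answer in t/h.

Overall caustic balance (none leaves overhead): caustic in fresh feed = caustic in product, i.e. 328.9×0.314 = (1−0.192)·F13·0.702.
F13 = 103.27/(0.702×0.808) = 182.07 t/h.
Recycle F10 = 0.192×182.07 = 34.958 t/h.
Combined feed F5 = 328.9 + 34.958 = 363.86 t/h.

363.9 t/h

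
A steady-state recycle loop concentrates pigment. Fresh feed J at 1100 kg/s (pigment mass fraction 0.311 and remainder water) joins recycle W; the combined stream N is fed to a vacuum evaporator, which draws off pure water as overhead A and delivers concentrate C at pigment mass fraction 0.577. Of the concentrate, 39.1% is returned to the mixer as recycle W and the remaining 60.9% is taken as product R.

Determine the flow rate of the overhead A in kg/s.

Overall pigment balance (none leaves overhead): pigment in fresh feed = pigment in product, i.e. 1100×0.311 = (1−0.391)·C·0.577.
C = 342.1/(0.577×0.609) = 973.55 kg/s.
Recycle W = 0.391×973.55 = 380.66 kg/s.
Combined feed N = 1100 + 380.66 = 1480.7 kg/s.
Overhead A = N − C = 1480.7 − 973.55 = 507.11 kg/s.

507.1 kg/s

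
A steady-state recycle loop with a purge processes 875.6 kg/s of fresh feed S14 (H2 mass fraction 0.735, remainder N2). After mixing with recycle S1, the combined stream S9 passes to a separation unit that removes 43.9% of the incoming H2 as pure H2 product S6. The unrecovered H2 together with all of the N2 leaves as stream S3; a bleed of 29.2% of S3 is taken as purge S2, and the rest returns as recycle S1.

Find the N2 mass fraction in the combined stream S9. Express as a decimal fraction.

0.427

N2 enters only via S14 and leaves only via the purge: 875.6×0.265 = 0.292×(N2 in S3), and the separation unit passes all N2, so N2 in S9 = N2 in S3 = 794.64 kg/s.
H2 in S9: m_A = 875.6×0.735 + (1−0.292)·(1−0.439)·m_A, so m_A = 643.57/0.6028 = 1067.6 kg/s.
S9 = 1067.6 + 794.64 = 1862.2 kg/s.
N2 fraction in S9 = 794.64/1862.2 = 0.427.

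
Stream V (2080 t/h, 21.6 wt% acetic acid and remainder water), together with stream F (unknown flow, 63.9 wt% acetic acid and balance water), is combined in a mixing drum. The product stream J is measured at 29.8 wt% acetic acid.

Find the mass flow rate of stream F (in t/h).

500.2 t/h

Let F be the unknown flow. Total out = 2080 + F.
acetic acid balance: 449.28 + 0.639·F = 0.298·(2080 + F)
(0.639 − 0.298)·F = 0.298×2080 − 449.28 = 170.56
F = 170.56 / 0.341 = 500.18 t/h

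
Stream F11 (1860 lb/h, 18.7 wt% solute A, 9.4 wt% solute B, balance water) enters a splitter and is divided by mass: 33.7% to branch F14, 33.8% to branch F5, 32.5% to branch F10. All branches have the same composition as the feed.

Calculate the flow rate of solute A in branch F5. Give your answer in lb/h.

Branch F5 total = 0.338×1860 = 628.68 lb/h.
solute A in F5 = 0.187×628.68 = 117.56 lb/h.

117.6 lb/h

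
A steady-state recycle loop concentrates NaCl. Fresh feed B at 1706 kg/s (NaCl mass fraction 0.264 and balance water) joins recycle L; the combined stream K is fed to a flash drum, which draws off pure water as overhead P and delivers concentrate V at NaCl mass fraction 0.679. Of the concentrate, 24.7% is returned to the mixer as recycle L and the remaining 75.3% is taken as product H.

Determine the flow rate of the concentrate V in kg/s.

880.9 kg/s

Overall NaCl balance (none leaves overhead): NaCl in fresh feed = NaCl in product, i.e. 1706×0.264 = (1−0.247)·V·0.679.
V = 450.38/(0.679×0.753) = 880.88 kg/s.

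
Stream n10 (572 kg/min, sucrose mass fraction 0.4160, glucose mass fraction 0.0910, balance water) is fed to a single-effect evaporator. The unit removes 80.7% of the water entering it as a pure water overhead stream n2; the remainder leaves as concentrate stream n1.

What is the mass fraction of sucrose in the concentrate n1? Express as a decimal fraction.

0.6909

sucrose is not removed: 572×0.416 = 237.95 kg/min of sucrose enters n1.
water entering = 572×0.493 = 282 kg/min; overhead removed = 0.807×282 = 227.57 kg/min.
Concentrate = 572 − 227.57 = 344.43 kg/min.
Mass fraction = 237.95/344.43 = 0.6909.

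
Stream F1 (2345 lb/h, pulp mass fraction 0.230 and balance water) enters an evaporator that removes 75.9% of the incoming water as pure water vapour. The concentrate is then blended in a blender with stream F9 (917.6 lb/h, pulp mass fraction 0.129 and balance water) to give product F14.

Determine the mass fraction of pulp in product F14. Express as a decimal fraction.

Vapour removed = 0.759×0.770×2345 = 1370.5 lb/h; concentrate = 974.51 lb/h.
pulp reaching the mixer = 539.35 (from concentrate) + 917.6×0.129 = 657.72 lb/h.
Product flow = 974.51 + 917.6 = 1892.1 lb/h; pulp fraction = 0.348.

0.348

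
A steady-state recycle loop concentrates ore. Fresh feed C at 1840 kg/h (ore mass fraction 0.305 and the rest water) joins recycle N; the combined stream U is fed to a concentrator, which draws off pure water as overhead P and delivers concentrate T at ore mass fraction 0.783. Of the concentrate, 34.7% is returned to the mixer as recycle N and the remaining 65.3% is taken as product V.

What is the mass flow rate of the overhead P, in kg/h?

1123 kg/h

Overall ore balance (none leaves overhead): ore in fresh feed = ore in product, i.e. 1840×0.305 = (1−0.347)·T·0.783.
T = 561.2/(0.783×0.653) = 1097.6 kg/h.
Recycle N = 0.347×1097.6 = 380.87 kg/h.
Combined feed U = 1840 + 380.87 = 2220.9 kg/h.
Overhead P = U − T = 2220.9 − 1097.6 = 1123.3 kg/h.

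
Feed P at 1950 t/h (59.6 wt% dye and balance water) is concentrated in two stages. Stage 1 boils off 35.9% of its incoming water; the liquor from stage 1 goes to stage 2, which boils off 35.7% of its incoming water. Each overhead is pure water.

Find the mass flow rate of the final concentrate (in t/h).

water in feed = 1950×0.404 = 787.8 t/h.
After stage 1: water left = (1−0.359)×787.8 = 504.98; stream total = 1667.2 t/h.
After stage 2: water left = (1−0.357)×504.98 = 324.7; final concentrate = 1486.9 t/h.

1487 t/h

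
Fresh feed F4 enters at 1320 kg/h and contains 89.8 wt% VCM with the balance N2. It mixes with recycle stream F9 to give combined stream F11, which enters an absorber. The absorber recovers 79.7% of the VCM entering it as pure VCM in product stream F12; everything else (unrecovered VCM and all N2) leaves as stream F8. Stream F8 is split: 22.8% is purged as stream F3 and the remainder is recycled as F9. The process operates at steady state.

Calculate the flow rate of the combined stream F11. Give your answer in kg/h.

N2 enters only via F4 and leaves only via the purge: 1320×0.102 = 0.228×(N2 in F8), and the absorber passes all N2, so N2 in F11 = N2 in F8 = 590.53 kg/h.
VCM in F11: m_A = 1320×0.898 + (1−0.228)·(1−0.797)·m_A, so m_A = 1185.4/0.8433 = 1405.6 kg/h.
F11 = 1405.6 + 590.53 = 1996.2 kg/h.

1996 kg/h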